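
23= 23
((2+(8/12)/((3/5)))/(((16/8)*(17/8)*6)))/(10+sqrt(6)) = 280/21573 -28*sqrt(6)/21573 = 0.01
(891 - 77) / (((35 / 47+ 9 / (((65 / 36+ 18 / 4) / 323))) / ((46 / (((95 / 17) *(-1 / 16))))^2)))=1359570057877504 / 44462465725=30577.93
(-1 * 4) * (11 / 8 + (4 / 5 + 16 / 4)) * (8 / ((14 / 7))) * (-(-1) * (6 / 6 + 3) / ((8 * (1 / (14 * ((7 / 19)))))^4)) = -74942413 / 1097440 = -68.29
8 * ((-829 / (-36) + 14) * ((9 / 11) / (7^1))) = 2666 / 77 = 34.62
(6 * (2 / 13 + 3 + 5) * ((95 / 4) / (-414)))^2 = 25351225 / 3218436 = 7.88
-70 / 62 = -1.13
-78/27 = -26/9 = -2.89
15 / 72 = 5 / 24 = 0.21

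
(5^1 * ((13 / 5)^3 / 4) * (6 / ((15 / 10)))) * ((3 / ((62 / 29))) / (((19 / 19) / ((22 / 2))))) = 2102529 / 1550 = 1356.47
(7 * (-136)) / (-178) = 476 / 89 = 5.35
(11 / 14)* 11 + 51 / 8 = 15.02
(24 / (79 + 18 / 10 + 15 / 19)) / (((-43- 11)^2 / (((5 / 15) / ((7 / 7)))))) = 190 / 5650479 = 0.00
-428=-428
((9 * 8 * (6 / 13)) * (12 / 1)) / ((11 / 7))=36288 / 143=253.76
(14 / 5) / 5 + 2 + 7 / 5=99 / 25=3.96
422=422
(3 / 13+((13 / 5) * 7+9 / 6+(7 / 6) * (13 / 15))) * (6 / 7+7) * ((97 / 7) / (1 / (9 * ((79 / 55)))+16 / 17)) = 17555450231 / 7842107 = 2238.61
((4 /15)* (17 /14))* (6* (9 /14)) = 306 /245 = 1.25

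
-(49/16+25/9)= -841/144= -5.84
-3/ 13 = -0.23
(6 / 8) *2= 3 / 2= 1.50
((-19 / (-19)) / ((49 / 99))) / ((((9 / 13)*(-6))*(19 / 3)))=-143 / 1862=-0.08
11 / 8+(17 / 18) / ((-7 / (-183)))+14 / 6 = 4771 / 168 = 28.40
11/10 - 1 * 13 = -119/10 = -11.90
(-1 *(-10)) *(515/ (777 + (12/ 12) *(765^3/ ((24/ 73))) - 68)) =41200/ 10893969047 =0.00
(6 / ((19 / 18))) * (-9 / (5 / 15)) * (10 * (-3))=87480 / 19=4604.21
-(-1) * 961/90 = 961/90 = 10.68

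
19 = 19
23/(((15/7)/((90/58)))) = 483/29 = 16.66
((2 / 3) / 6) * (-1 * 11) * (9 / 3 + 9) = -44 / 3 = -14.67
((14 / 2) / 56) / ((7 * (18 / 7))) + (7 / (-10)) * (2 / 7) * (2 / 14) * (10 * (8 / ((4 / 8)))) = -4601 / 1008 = -4.56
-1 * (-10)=10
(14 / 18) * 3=7 / 3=2.33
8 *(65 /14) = 260 /7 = 37.14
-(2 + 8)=-10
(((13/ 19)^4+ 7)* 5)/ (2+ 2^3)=3.61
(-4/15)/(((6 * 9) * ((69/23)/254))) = -508/1215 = -0.42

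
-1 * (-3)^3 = 27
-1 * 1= -1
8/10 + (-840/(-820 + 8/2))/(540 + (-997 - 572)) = 0.80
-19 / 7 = -2.71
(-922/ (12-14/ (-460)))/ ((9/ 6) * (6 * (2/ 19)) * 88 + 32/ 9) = -9065565/ 10282172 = -0.88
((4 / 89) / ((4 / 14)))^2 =196 / 7921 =0.02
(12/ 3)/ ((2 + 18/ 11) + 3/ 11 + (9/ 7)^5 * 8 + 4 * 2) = 0.10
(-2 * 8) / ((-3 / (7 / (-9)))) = -112 / 27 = -4.15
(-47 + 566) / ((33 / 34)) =5882 / 11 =534.73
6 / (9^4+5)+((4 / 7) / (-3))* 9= -5625 / 3283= -1.71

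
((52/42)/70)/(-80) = -13/58800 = -0.00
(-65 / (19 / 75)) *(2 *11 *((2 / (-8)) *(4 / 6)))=17875 / 19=940.79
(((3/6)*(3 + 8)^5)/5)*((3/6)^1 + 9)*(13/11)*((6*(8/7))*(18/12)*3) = 195281658/35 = 5579475.94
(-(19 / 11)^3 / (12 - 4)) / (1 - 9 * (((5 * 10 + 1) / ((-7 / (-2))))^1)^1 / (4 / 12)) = 48013 / 29250056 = 0.00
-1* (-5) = 5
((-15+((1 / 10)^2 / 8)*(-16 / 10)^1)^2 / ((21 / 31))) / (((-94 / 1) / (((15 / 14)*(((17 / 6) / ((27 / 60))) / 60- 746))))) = 42152444654177 / 14923440000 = 2824.58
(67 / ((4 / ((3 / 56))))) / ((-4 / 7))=-201 / 128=-1.57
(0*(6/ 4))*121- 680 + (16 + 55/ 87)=-57713/ 87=-663.37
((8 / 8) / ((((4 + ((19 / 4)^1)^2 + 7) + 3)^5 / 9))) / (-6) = -524288 / 22838000371875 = -0.00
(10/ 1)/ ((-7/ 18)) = -180/ 7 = -25.71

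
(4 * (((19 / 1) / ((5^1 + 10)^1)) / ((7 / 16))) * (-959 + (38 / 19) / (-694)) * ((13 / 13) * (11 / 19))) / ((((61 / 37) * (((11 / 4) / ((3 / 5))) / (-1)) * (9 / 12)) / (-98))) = -176513978368 / 1587525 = -111188.16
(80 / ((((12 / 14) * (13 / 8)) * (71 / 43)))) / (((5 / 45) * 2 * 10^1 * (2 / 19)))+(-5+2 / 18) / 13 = 148.33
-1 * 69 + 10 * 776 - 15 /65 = 99980 /13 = 7690.77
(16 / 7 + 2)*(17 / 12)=85 / 14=6.07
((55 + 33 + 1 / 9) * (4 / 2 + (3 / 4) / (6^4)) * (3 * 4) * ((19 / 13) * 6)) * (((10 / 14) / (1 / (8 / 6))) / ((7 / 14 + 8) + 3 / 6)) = 20033315 / 10206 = 1962.90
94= 94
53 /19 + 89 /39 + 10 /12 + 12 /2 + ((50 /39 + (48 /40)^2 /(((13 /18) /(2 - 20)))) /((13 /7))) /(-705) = 4051427747 /339563250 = 11.93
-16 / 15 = -1.07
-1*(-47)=47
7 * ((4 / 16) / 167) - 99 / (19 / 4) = -264395 / 12692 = -20.83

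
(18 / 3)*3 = 18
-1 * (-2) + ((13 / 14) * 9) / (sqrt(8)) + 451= 117 * sqrt(2) / 56 + 453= 455.95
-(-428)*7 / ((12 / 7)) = 5243 / 3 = 1747.67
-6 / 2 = -3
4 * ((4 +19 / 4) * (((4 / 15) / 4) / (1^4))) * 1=7 / 3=2.33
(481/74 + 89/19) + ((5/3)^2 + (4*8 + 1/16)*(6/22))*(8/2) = 57.27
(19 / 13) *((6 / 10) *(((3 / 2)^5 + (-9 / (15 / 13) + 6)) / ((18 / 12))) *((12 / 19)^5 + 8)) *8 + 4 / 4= 9339063049 / 42354325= 220.50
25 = 25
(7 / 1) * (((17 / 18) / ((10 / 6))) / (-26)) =-119 / 780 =-0.15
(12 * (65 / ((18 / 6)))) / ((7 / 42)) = 1560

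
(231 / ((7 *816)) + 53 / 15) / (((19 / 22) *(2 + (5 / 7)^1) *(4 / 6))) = 1122737 / 490960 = 2.29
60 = 60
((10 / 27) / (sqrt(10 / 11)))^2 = 110 / 729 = 0.15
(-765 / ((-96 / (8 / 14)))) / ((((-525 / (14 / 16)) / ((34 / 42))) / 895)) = -51731 / 9408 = -5.50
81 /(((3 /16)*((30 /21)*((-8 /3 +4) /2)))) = 2268 /5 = 453.60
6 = 6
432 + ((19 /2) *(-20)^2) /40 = 527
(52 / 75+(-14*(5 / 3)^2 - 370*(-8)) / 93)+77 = 2282983 / 20925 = 109.10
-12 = -12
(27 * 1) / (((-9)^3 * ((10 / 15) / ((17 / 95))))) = -17 / 1710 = -0.01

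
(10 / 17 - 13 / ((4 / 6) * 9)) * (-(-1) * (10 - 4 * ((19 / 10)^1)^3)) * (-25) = -233933 / 340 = -688.04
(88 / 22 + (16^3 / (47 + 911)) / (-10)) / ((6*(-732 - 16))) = -713 / 895730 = -0.00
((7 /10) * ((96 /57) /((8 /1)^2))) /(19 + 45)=0.00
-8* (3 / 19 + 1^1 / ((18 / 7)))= -748 / 171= -4.37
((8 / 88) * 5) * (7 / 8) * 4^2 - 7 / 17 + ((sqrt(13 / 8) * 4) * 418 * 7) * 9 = 1113 / 187 + 26334 * sqrt(26) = 134283.53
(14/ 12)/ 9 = 7/ 54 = 0.13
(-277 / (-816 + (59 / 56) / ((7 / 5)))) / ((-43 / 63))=-6840792 / 13741811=-0.50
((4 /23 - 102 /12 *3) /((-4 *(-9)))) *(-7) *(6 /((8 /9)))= 24465 /736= 33.24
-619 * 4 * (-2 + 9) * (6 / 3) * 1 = -34664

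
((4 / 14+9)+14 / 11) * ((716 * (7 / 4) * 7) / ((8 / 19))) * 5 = 96775455 / 88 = 1099721.08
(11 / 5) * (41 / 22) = 41 / 10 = 4.10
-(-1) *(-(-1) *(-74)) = -74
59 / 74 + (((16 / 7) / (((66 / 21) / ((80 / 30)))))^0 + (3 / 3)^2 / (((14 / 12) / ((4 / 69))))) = 22005 / 11914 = 1.85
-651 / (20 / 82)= -26691 / 10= -2669.10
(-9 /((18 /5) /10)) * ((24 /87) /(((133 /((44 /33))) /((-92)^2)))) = -6771200 /11571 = -585.19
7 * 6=42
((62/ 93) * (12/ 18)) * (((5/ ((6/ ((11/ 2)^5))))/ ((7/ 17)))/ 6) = 13689335/ 18144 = 754.48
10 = 10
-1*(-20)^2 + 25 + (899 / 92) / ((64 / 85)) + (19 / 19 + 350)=-64897 / 5888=-11.02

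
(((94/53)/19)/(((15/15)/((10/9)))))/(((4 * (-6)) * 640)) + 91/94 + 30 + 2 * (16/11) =121907621269/3598518528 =33.88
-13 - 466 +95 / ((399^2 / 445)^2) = -638958750616 / 1333945179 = -479.00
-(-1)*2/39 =2/39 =0.05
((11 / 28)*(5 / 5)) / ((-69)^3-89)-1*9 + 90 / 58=-1987361023 / 266821576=-7.45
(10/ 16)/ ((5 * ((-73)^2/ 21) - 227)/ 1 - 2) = 105/ 174688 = 0.00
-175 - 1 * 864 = -1039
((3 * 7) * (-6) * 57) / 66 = -1197 / 11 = -108.82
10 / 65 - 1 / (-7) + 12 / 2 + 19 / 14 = 199 / 26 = 7.65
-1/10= -0.10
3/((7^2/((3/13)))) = 9/637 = 0.01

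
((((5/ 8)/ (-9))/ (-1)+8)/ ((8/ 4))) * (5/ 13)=2905/ 1872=1.55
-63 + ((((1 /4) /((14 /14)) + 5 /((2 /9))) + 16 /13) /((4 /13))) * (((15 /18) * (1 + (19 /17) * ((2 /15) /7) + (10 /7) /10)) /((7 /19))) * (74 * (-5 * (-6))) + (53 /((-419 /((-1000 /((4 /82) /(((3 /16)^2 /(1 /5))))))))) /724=22101433554372287 /48517545216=455534.87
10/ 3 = 3.33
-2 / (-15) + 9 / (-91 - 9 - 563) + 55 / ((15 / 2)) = 24707 / 3315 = 7.45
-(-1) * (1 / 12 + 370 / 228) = 1.71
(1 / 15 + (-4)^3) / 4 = -15.98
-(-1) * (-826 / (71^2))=-826 / 5041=-0.16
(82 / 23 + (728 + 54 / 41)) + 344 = 1015500 / 943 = 1076.88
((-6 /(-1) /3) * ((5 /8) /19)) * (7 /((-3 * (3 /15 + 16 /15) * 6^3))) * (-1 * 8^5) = 179200 /9747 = 18.39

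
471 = 471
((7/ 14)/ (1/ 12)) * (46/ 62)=138/ 31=4.45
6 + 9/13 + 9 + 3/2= 447/26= 17.19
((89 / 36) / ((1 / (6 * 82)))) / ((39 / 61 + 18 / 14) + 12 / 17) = 26488091 / 57294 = 462.32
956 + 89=1045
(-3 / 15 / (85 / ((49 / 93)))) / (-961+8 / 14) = 343 / 265726575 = 0.00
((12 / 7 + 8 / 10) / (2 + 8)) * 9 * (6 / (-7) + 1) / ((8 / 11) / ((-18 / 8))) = -9801 / 9800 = -1.00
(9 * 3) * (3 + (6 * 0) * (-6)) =81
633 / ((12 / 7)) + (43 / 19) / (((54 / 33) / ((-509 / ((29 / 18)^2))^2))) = 53551.74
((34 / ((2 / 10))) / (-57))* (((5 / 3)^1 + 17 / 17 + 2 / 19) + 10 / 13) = -446080 / 42237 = -10.56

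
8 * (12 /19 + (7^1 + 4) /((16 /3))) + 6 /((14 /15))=7443 /266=27.98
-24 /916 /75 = -2 /5725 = -0.00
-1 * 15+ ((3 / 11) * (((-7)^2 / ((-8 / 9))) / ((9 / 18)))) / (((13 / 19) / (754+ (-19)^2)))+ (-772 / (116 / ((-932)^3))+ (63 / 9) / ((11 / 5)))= 89371104275993 / 16588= 5387696182.54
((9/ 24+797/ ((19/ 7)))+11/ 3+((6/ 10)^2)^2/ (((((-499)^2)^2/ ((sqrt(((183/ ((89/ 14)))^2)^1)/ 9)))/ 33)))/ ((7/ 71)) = 33238024268461980814789/ 11008675977567555000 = 3019.26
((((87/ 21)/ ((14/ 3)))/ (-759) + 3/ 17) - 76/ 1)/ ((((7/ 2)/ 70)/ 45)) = -14381981550/ 210749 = -68242.23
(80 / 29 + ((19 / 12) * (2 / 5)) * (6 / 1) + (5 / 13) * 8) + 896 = 1707123 / 1885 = 905.64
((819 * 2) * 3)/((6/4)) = 3276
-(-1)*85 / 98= 85 / 98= 0.87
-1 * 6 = -6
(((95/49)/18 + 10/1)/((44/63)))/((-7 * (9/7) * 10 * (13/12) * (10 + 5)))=-1783/180180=-0.01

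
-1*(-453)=453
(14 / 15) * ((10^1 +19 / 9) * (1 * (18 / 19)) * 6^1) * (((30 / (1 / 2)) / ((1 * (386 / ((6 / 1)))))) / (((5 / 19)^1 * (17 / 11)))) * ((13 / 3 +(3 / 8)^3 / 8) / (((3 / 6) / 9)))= 710878707 / 61760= 11510.34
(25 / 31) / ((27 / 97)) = 2425 / 837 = 2.90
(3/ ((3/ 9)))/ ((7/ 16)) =144/ 7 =20.57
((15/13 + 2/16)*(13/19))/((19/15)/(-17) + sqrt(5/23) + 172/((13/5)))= 116911871895/8828656323856-76924575*sqrt(115)/8828656323856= 0.01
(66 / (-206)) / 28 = -33 / 2884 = -0.01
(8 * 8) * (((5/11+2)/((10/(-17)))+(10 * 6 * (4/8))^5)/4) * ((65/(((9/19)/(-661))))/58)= -193961162693532/319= -608028723177.22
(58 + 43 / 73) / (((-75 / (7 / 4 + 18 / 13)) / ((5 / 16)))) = -53627 / 70080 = -0.77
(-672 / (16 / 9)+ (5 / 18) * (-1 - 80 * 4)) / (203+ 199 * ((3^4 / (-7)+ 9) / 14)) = -137347 / 48936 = -2.81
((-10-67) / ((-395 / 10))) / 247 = 154 / 19513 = 0.01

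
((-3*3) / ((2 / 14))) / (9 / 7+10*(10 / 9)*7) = -3969 / 4981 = -0.80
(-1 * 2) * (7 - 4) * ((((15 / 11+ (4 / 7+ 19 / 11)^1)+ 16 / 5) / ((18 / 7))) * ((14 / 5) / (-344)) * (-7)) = -64729 / 70950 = -0.91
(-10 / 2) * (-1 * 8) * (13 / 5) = 104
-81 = -81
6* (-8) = -48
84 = 84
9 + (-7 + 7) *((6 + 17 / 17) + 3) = 9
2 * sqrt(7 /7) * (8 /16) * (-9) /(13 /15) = -135 /13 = -10.38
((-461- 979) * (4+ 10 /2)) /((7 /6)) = -77760 /7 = -11108.57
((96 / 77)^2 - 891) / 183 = -1757841 / 361669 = -4.86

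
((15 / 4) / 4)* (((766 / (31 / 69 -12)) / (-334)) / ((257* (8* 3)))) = 0.00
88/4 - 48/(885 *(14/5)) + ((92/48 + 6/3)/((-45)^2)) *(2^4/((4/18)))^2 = 991426/30975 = 32.01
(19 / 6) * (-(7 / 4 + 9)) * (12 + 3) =-4085 / 8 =-510.62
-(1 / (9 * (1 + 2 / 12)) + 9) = -191 / 21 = -9.10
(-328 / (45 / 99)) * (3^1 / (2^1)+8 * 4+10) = -156948 / 5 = -31389.60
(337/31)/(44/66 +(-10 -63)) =-1011/6727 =-0.15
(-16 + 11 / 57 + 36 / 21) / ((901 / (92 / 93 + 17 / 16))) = -17167019 / 534934512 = -0.03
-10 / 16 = -5 / 8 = -0.62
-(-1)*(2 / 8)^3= 1 / 64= 0.02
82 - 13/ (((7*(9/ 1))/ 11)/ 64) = -3986/ 63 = -63.27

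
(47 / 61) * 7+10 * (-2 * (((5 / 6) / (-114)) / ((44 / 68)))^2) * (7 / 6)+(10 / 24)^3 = 226372759673 / 41438941632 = 5.46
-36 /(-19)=36 /19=1.89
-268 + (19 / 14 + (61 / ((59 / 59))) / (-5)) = -19519 / 70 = -278.84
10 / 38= 0.26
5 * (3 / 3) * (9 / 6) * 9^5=885735 / 2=442867.50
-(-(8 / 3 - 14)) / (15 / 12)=-136 / 15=-9.07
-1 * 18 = -18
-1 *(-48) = 48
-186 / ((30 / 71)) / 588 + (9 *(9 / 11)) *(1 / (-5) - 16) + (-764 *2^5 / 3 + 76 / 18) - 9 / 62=-24858869017 / 3007620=-8265.30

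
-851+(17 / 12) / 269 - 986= -5929819 / 3228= -1836.99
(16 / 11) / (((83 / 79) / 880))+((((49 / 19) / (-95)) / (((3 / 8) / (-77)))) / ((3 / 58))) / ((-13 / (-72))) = 3535227008 / 1947595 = 1815.18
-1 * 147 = -147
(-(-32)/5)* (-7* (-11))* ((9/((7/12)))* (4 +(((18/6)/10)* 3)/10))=3887136/125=31097.09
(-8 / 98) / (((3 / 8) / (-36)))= 384 / 49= 7.84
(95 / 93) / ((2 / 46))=2185 / 93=23.49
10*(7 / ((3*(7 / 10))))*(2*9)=600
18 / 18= 1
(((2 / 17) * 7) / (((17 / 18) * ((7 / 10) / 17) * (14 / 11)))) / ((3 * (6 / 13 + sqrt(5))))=-51480 / 96271 + 111540 * sqrt(5) / 96271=2.06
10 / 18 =5 / 9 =0.56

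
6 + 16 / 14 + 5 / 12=635 / 84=7.56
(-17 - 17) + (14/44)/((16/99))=-1025/32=-32.03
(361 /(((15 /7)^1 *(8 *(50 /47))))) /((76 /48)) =6251 /500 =12.50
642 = 642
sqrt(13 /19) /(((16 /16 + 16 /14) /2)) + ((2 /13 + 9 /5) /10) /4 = 127 /2600 + 14* sqrt(247) /285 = 0.82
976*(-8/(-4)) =1952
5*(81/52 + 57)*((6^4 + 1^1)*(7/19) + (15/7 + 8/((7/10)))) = 71076825/494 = 143880.21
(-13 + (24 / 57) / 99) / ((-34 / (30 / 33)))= 122225 / 351747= 0.35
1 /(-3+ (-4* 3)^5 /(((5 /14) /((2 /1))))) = -5 /6967311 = -0.00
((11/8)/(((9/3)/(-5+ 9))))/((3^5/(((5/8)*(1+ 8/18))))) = 715/104976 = 0.01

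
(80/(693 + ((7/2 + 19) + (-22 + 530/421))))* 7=471520/584987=0.81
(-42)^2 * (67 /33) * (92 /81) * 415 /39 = 501379760 /11583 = 43285.83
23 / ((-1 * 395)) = -23 / 395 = -0.06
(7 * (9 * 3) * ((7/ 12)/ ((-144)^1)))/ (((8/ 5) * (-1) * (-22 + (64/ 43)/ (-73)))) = -769055/ 35390464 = -0.02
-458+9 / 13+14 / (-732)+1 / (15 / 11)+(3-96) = -13074829 / 23790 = -549.59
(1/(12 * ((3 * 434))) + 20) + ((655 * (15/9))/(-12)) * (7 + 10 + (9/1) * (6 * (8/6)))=-126187669/15624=-8076.53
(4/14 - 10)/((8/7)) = -17/2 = -8.50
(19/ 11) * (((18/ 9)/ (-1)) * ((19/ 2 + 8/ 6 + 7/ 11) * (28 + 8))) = -172596/ 121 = -1426.41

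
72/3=24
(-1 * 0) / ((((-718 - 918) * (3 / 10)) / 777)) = 0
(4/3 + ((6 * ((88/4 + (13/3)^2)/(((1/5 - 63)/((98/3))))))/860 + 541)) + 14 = 67586531/121518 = 556.19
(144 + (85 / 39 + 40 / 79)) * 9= 1355817 / 1027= 1320.17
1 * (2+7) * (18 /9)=18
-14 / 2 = -7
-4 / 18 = -2 / 9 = -0.22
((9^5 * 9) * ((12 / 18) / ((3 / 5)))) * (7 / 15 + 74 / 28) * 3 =38558997 / 7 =5508428.14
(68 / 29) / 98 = 34 / 1421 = 0.02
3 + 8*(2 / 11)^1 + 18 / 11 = 67 / 11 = 6.09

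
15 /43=0.35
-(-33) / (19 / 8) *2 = 528 / 19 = 27.79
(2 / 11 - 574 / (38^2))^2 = 2934369 / 63075364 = 0.05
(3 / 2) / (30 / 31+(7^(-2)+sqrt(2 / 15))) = 102600855 / 58360586 - 6922083*sqrt(30) / 58360586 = 1.11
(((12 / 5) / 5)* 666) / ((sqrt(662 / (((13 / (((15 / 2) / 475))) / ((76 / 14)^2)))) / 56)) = 522144* sqrt(1226355) / 157225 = 3677.70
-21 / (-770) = 0.03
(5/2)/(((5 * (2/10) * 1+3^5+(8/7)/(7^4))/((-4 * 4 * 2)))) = -336140/1025229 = -0.33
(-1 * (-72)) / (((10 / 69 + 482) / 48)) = 7.17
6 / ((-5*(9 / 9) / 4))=-24 / 5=-4.80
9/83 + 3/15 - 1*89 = -36807/415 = -88.69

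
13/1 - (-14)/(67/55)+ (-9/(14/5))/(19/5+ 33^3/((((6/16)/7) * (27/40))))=342479277093/13983007066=24.49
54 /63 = 6 /7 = 0.86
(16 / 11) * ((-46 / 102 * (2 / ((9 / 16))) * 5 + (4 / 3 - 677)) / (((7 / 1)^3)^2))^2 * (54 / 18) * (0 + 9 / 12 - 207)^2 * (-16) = -10832507809310000 / 108003564029403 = -100.30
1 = 1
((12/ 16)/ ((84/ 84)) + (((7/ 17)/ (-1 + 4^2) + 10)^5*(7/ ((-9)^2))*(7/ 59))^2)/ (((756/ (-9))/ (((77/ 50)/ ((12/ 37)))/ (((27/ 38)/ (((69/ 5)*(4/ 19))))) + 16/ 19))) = -149064157710336728841257280709907644181208523/ 572061237028241711665094591660156250000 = -260573.78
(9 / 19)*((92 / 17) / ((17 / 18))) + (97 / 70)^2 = 124694419 / 26905900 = 4.63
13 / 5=2.60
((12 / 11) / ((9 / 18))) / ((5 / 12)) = 288 / 55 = 5.24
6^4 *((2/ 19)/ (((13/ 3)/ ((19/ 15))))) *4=10368/ 65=159.51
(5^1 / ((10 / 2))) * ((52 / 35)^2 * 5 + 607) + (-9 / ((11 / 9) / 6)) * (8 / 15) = 320421 / 539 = 594.47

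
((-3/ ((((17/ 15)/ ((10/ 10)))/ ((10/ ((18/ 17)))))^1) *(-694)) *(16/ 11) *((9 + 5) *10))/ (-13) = -38864000/ 143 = -271776.22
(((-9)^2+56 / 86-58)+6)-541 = -21988 / 43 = -511.35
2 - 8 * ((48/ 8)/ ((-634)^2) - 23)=18690942/ 100489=186.00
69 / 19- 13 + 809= 15193 / 19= 799.63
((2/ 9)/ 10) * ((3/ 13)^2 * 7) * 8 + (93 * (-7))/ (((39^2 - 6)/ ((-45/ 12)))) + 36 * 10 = 123469519/ 341380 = 361.68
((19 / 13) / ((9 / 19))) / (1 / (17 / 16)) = 6137 / 1872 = 3.28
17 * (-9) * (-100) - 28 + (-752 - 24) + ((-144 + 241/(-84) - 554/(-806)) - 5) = 485600789/33852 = 14344.82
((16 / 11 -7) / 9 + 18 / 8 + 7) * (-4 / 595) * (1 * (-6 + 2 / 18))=181207 / 530145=0.34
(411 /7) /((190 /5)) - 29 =-7303 /266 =-27.45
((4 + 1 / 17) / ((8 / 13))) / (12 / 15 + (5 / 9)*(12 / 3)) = 2.18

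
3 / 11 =0.27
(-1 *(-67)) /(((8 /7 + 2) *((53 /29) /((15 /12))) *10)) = 13601 /9328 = 1.46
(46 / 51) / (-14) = -23 / 357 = -0.06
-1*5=-5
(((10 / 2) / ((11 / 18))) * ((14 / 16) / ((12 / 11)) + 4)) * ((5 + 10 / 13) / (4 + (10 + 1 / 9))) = 4667625 / 290576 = 16.06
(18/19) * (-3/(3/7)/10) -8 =-823/95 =-8.66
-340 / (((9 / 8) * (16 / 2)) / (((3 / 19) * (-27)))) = 3060 / 19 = 161.05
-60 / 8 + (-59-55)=-243 / 2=-121.50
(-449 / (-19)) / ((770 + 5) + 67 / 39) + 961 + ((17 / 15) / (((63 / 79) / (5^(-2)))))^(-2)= 1318869502375711 / 1038086574652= 1270.48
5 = 5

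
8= 8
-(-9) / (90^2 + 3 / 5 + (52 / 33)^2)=49005 / 44121287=0.00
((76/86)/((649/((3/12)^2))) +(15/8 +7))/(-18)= -82559/167442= -0.49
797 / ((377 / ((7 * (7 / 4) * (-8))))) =-78106 / 377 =-207.18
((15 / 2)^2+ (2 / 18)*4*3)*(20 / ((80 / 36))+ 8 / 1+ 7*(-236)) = -376595 / 4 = -94148.75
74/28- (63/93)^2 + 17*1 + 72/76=5146091/255626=20.13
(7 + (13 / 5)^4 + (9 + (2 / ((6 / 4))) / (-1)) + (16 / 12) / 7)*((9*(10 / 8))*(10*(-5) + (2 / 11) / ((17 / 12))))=-11118191409 / 327250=-33974.61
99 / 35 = 2.83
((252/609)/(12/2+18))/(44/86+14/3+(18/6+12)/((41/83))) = 5289/10903594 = 0.00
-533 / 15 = -35.53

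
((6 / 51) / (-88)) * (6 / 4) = -3 / 1496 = -0.00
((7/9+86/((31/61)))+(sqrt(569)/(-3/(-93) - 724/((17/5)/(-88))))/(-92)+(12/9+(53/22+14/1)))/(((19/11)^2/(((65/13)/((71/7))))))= 443668225/14302098 - 2231845 * sqrt(569)/23286652485604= 31.02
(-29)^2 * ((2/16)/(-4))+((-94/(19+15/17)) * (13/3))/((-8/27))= 17831/416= 42.86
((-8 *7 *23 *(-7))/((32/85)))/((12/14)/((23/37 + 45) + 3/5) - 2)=-5734001315/474416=-12086.44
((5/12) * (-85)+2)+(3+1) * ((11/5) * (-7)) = -5701/60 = -95.02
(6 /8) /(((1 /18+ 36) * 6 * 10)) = 9 /25960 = 0.00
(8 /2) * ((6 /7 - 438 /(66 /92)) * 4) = -751136 /77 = -9755.01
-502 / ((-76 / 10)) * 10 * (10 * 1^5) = 125500 / 19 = 6605.26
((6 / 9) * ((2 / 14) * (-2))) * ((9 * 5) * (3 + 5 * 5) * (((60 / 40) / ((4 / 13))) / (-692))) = 585 / 346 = 1.69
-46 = -46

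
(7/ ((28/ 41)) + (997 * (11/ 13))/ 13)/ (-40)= -50797/ 27040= -1.88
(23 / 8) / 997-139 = -1108641 / 7976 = -139.00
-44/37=-1.19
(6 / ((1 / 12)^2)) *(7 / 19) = 6048 / 19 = 318.32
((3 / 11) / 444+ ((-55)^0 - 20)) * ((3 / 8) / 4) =-92793 / 52096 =-1.78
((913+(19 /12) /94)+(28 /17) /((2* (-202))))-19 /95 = 8839569299 /9683880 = 912.81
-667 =-667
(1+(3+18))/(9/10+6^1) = 220/69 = 3.19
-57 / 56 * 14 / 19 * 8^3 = -384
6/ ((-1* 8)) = -3/ 4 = -0.75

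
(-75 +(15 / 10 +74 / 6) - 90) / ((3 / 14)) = -6349 / 9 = -705.44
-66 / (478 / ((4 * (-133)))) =17556 / 239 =73.46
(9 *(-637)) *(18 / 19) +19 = -102833 / 19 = -5412.26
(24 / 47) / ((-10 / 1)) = -12 / 235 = -0.05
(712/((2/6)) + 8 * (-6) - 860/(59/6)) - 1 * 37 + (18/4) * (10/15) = 116026/59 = 1966.54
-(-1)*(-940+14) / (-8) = 463 / 4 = 115.75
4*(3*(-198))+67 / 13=-30821 / 13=-2370.85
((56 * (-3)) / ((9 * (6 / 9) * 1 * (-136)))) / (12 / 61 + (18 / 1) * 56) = 427 / 2091000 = 0.00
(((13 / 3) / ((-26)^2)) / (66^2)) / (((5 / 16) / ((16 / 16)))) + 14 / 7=424711 / 212355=2.00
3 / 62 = 0.05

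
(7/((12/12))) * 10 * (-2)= -140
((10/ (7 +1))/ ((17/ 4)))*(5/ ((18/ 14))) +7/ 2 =1421/ 306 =4.64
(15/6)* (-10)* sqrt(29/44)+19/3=19/3 - 25* sqrt(319)/22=-13.96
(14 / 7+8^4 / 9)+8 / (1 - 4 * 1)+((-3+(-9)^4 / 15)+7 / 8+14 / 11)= 3528329 / 3960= 890.99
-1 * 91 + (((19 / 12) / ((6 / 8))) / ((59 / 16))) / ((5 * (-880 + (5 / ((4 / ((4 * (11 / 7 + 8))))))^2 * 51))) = -1372402154879 / 15081342525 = -91.00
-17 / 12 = -1.42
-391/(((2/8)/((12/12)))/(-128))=200192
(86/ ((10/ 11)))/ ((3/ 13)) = 6149/ 15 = 409.93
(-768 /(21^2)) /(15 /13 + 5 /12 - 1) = -13312 /4361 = -3.05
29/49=0.59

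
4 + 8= 12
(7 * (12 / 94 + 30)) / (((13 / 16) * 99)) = 52864 / 20163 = 2.62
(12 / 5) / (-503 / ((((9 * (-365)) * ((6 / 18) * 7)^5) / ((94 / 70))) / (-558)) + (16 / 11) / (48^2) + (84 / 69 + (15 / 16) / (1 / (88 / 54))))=695315001920 / 314899206729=2.21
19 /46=0.41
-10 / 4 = -2.50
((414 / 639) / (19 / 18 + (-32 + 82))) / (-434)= -414 / 14159033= -0.00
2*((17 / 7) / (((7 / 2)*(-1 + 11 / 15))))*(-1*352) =89760 / 49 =1831.84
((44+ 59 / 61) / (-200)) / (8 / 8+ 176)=-2743 / 2159400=-0.00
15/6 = 2.50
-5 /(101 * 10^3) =-1 /20200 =-0.00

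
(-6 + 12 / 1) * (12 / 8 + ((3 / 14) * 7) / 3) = 12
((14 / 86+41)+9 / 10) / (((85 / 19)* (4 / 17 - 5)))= -114551 / 58050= -1.97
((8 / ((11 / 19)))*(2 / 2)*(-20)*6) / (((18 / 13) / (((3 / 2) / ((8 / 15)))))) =-37050 / 11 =-3368.18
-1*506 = -506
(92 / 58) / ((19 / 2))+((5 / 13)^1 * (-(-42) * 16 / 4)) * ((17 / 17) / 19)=3.57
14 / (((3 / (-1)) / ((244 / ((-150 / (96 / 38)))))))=27328 / 1425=19.18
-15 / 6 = -5 / 2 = -2.50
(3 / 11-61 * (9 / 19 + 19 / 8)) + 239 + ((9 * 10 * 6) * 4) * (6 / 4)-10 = 5510081 / 1672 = 3295.50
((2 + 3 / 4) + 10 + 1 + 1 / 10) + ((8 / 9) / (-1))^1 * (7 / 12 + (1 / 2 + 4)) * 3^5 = -21683 / 20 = -1084.15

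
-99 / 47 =-2.11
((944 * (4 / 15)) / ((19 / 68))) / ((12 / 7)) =449344 / 855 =525.55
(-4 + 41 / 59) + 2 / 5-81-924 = -297332 / 295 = -1007.91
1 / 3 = 0.33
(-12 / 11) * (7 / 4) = -21 / 11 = -1.91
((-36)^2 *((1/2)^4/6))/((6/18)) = 81/2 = 40.50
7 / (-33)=-7 / 33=-0.21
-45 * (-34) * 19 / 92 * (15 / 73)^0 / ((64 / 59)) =857565 / 2944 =291.29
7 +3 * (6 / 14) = 58 / 7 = 8.29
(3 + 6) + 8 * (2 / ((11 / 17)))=371 / 11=33.73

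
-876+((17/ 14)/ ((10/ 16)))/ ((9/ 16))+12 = -860.55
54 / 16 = 27 / 8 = 3.38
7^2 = 49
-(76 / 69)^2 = -5776 / 4761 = -1.21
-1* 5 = -5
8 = 8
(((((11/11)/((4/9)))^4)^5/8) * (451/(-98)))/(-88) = 498464283821334080841/6896136929411072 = 72281.67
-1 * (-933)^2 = -870489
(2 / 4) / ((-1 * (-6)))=1 / 12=0.08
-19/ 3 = -6.33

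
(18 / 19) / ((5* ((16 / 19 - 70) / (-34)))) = 0.09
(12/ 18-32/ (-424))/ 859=0.00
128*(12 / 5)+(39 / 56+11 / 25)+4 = 437271 / 1400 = 312.34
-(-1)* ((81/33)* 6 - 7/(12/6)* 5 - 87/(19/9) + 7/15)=-272849/6270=-43.52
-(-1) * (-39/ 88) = -39/ 88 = -0.44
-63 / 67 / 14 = -9 / 134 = -0.07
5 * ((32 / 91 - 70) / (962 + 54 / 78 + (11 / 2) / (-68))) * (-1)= 4309840 / 11913279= 0.36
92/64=23/16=1.44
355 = 355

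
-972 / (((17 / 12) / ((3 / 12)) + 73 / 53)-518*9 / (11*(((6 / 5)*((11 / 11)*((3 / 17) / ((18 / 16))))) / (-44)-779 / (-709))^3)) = 52049272463722741158 / 16934401402802200355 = 3.07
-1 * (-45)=45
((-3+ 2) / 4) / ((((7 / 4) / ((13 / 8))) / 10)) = -2.32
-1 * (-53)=53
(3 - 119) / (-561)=116 / 561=0.21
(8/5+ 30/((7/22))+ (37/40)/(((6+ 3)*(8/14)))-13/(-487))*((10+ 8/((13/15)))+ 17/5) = 693889980397/319082400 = 2174.64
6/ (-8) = -3/ 4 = -0.75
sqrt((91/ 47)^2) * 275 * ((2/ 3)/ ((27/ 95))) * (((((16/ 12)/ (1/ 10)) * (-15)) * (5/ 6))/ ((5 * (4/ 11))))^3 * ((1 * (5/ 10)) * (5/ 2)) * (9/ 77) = -3210517578125/ 22842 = -140553260.58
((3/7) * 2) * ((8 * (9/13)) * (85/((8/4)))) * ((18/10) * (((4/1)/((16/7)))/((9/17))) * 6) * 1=93636/13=7202.77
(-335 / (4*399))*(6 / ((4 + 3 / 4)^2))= -2680 / 48013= -0.06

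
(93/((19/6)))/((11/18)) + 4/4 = 10253/209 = 49.06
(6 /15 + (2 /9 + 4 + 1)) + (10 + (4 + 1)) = 928 /45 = 20.62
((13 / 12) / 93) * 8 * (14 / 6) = 182 / 837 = 0.22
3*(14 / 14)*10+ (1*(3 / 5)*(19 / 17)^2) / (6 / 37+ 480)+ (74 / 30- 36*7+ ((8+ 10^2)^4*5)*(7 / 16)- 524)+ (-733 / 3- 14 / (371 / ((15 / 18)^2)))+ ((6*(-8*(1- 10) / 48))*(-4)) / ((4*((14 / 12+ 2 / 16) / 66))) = 2092111317540441896 / 7029813735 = 297605512.24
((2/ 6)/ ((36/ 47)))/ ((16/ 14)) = 329/ 864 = 0.38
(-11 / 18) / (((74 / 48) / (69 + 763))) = -36608 / 111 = -329.80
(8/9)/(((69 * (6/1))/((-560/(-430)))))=224/80109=0.00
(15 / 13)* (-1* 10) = -150 / 13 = -11.54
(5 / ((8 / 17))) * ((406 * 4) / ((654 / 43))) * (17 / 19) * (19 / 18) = 12613405 / 11772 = 1071.48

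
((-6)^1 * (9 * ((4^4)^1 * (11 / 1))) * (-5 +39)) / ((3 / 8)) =-13787136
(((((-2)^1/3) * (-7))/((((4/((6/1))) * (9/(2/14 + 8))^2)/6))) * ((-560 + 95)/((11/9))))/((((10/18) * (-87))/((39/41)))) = 23568246/91553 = 257.43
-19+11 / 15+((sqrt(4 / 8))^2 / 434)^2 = -206438161 / 11301360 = -18.27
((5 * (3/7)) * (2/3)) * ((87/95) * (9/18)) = 87/133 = 0.65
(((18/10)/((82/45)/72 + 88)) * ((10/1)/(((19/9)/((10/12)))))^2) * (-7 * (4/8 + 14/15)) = -164571750/51478961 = -3.20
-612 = -612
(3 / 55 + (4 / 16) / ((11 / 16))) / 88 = 23 / 4840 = 0.00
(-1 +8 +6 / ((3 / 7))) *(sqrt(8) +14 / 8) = 147 / 4 +42 *sqrt(2) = 96.15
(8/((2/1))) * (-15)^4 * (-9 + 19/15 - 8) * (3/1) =-9558000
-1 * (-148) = 148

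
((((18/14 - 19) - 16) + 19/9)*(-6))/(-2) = -94.81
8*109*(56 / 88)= 6104 / 11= 554.91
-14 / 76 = -7 / 38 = -0.18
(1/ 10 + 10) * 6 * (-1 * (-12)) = 727.20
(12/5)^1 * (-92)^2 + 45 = 101793/5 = 20358.60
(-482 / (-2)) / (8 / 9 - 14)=-2169 / 118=-18.38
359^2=128881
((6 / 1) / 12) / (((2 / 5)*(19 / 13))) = 65 / 76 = 0.86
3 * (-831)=-2493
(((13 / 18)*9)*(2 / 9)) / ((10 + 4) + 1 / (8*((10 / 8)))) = 130 / 1269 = 0.10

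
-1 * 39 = -39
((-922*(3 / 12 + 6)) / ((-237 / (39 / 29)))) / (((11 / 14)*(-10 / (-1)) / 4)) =419510 / 25201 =16.65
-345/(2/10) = -1725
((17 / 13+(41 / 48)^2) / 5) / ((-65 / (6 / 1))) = -61021 / 1622400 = -0.04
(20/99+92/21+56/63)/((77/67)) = 84688/17787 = 4.76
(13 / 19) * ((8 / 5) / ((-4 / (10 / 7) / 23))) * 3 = -3588 / 133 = -26.98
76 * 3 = 228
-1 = -1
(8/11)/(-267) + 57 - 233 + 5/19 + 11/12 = -13007523/74404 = -174.82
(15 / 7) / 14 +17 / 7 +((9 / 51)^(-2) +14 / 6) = 32657 / 882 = 37.03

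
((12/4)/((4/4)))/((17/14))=42/17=2.47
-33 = -33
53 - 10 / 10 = 52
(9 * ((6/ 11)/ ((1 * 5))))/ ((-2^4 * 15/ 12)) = -27/ 550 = -0.05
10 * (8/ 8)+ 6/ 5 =56/ 5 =11.20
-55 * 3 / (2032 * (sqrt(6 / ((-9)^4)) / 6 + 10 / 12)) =-5412825 / 55547768 + 13365 * sqrt(6) / 55547768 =-0.10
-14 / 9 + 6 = 40 / 9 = 4.44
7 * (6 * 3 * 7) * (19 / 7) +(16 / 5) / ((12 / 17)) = 35978 / 15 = 2398.53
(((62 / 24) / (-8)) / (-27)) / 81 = 31 / 209952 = 0.00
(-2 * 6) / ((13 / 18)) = -216 / 13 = -16.62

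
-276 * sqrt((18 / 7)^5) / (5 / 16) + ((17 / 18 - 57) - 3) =-4292352 * sqrt(14) / 1715 - 1063 / 18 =-9423.78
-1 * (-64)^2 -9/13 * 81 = -53977/13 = -4152.08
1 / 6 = 0.17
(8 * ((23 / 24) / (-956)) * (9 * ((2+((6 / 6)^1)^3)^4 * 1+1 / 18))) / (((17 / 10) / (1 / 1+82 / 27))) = -18288565 / 1316412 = -13.89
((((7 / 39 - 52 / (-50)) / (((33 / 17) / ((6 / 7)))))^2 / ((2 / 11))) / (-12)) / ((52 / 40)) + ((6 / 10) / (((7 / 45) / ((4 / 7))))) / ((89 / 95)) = 2.25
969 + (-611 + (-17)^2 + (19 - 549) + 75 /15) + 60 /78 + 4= 1648 /13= 126.77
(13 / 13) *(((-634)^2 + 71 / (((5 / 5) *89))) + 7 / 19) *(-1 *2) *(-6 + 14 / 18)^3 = 47046324318976 / 410913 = 114492177.95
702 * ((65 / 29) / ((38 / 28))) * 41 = 26191620 / 551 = 47534.70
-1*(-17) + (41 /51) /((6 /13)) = 5735 /306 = 18.74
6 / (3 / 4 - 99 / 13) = -104 / 119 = -0.87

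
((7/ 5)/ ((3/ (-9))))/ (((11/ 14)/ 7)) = -37.42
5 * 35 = 175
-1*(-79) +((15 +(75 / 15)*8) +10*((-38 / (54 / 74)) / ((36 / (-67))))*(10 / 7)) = 1518.51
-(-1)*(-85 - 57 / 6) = -189 / 2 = -94.50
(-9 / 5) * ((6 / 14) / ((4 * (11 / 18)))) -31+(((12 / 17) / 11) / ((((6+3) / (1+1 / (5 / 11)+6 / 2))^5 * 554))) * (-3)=-465619048889353 / 14868579206250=-31.32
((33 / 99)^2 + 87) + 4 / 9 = 788 / 9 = 87.56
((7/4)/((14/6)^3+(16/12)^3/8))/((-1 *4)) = -7/208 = -0.03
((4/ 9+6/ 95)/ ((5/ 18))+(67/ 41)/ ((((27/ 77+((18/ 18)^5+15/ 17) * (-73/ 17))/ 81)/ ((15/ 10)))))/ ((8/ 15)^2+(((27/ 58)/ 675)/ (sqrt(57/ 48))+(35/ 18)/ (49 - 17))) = -21384104333292638112/ 309513534979501535+170884150083956736 * sqrt(19)/ 5880757164610529165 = -68.96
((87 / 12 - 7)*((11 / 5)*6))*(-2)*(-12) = 396 / 5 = 79.20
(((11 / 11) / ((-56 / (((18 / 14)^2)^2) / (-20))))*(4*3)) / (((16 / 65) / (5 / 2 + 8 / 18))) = 37671075 / 268912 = 140.09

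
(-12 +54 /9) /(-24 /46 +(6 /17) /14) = 5474 /453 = 12.08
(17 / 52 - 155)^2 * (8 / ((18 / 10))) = 35938805 / 338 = 106327.83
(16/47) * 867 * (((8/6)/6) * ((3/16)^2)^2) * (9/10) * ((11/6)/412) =257499/793149440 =0.00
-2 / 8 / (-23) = 0.01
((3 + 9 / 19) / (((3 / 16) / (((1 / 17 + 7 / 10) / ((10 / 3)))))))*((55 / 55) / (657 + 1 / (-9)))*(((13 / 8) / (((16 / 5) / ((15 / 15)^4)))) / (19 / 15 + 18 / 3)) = 1494207 / 3330300544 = 0.00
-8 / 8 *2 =-2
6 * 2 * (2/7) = 3.43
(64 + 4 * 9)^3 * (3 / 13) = 3000000 / 13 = 230769.23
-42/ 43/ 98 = -3/ 301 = -0.01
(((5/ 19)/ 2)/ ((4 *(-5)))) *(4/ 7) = -1/ 266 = -0.00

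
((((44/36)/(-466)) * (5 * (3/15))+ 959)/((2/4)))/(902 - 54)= 4022035/1778256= 2.26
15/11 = 1.36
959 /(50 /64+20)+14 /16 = 35737 /760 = 47.02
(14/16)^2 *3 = 147/64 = 2.30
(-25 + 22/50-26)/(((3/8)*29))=-10112/2175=-4.65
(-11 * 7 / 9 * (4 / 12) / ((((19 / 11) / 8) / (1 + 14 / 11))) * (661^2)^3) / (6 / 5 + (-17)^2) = -6422431517691262997000 / 744363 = -8628090753693108.06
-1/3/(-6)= 1/18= 0.06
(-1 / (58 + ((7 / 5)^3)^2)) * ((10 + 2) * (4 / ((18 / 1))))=-125000 / 3071697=-0.04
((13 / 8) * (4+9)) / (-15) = -169 / 120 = -1.41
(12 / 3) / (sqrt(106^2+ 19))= 4* sqrt(11255) / 11255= 0.04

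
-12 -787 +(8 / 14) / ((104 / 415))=-145003 / 182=-796.72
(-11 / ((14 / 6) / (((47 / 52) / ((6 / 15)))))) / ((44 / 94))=-33135 / 1456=-22.76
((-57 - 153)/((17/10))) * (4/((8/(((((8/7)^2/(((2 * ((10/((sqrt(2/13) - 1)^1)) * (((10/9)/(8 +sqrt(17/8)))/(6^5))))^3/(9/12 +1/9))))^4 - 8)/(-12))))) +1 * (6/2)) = -7000/17 +55221992035696098497388840276528012961573797888 * (13 - sqrt(26))^12 * (sqrt(34) +32)^12/777670320445054276254177093505859375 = 36112341064309941589811690000000000000000.00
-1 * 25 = -25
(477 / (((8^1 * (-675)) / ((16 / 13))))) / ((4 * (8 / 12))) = -53 / 1300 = -0.04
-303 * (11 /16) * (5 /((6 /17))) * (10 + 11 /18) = -18037085 /576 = -31314.38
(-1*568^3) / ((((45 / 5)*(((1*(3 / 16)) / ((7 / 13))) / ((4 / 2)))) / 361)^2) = -1198272100234166272 / 123201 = -9726155633754.32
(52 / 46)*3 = 78 / 23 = 3.39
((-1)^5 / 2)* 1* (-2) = 1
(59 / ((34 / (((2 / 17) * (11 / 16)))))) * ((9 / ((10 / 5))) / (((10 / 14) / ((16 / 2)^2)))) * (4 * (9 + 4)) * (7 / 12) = 2480478 / 1445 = 1716.59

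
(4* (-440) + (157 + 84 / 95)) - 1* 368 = -187161 / 95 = -1970.12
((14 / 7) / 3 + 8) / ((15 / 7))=182 / 45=4.04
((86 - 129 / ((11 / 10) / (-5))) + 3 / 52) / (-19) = -384625 / 10868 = -35.39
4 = 4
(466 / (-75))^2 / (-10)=-108578 / 28125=-3.86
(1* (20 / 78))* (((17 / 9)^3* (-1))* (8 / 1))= -393040 / 28431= -13.82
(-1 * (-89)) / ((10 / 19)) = 1691 / 10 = 169.10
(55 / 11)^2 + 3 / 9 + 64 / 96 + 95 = 121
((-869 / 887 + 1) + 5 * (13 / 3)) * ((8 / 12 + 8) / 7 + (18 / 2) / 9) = 2712323 / 55881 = 48.54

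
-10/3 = -3.33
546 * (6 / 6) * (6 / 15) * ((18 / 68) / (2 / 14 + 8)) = 11466 / 1615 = 7.10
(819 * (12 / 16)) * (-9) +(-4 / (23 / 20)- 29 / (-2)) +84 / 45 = -7611199 / 1380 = -5515.36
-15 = -15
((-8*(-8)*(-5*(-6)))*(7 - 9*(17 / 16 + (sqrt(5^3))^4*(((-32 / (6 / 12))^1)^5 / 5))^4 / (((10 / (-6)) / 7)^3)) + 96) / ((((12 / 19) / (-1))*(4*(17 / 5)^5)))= -1644536453273590554703226033146165003696250830154069073670393875 / 11631468544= -141386828933300217563931500000000000000000000000000000.00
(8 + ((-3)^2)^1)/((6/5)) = 85/6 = 14.17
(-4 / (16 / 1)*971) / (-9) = 971 / 36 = 26.97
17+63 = 80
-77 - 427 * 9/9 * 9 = -3920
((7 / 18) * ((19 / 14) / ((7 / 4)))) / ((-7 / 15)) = -95 / 147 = -0.65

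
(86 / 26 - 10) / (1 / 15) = -1305 / 13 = -100.38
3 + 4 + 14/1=21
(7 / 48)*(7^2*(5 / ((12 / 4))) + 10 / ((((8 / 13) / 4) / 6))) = 9905 / 144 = 68.78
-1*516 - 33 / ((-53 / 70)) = -25038 / 53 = -472.42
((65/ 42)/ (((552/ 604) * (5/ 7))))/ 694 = 1963/ 574632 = 0.00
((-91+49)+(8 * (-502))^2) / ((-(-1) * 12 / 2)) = 8064107 / 3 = 2688035.67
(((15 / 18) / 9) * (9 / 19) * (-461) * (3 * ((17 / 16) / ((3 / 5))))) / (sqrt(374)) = -11525 * sqrt(374) / 40128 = -5.55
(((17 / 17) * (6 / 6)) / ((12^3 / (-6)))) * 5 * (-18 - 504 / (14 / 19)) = 195 / 16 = 12.19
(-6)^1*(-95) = 570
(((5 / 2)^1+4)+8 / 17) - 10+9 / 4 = -53 / 68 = -0.78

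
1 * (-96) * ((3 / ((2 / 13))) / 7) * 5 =-9360 / 7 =-1337.14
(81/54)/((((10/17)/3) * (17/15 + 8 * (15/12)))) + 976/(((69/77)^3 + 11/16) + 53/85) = 405375767139601/842194746772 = 481.33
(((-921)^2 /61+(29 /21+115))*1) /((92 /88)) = 395167190 /29463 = 13412.32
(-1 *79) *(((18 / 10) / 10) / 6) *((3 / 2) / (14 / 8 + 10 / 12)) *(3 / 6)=-0.69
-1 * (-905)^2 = -819025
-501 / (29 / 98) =-49098 / 29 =-1693.03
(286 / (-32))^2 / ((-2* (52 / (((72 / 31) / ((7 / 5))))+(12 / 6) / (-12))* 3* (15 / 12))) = -61347 / 179584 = -0.34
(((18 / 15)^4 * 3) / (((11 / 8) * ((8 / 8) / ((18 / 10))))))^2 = 78364164096 / 1181640625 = 66.32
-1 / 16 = -0.06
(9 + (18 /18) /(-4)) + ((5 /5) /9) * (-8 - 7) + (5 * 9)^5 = 2214337585 /12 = 184528132.08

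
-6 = -6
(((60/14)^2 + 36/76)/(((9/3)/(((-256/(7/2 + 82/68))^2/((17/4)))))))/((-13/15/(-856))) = 261382791168/60515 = 4319305.81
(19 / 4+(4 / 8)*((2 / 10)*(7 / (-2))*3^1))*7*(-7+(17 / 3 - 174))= -68117 / 15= -4541.13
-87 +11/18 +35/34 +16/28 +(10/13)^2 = -15239452/180999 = -84.20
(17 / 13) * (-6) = -102 / 13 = -7.85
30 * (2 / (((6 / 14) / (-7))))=-980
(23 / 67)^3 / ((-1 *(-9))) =12167 / 2706867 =0.00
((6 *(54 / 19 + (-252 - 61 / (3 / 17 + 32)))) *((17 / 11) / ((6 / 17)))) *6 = -4524354534 / 114323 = -39575.19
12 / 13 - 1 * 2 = -14 / 13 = -1.08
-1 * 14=-14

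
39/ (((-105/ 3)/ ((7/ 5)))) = -39/ 25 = -1.56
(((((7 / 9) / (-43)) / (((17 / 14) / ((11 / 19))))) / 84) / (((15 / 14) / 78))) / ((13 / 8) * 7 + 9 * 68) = -112112 / 9350699805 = -0.00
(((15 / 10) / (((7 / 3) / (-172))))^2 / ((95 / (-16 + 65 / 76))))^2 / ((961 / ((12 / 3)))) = 118865137933624644 / 7517439822025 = 15811.92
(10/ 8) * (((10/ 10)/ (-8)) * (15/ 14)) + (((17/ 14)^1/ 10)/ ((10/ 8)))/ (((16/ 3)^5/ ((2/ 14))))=-215035869/ 1284505600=-0.17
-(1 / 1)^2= -1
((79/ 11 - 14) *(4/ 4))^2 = 5625/ 121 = 46.49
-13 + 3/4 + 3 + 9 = -1/4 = -0.25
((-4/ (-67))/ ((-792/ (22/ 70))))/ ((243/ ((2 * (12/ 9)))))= -0.00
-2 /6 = -1 /3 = -0.33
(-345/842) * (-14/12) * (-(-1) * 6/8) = 2415/6736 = 0.36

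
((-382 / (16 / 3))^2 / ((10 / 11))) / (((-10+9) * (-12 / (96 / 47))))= 3611619 / 3760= 960.54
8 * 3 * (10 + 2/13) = 3168/13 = 243.69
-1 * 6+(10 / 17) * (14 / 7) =-82 / 17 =-4.82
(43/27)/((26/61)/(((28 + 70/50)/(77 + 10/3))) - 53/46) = 5912242/46281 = 127.75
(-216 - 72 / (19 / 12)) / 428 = -1242 / 2033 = -0.61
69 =69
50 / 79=0.63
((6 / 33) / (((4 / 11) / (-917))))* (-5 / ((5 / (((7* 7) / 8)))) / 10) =44933 / 160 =280.83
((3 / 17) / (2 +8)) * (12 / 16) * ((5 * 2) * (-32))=-72 / 17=-4.24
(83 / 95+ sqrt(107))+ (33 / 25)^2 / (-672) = 2317103 / 2660000+ sqrt(107) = 11.22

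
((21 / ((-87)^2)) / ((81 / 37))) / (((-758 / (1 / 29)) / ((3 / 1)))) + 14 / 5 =20964100213 / 7487179110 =2.80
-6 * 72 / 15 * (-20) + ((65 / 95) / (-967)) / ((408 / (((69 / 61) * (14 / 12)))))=526771839955 / 914534448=576.00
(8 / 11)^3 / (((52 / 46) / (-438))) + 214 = 1123898 / 17303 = 64.95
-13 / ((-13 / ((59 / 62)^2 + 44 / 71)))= 416287 / 272924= 1.53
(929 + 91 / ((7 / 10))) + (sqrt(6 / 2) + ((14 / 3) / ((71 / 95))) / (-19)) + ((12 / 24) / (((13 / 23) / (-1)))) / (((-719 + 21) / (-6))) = sqrt(3) + 2046145081 / 1932762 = 1060.40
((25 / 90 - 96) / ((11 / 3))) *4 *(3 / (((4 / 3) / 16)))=-41352 / 11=-3759.27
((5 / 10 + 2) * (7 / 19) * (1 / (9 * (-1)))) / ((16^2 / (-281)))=9835 / 87552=0.11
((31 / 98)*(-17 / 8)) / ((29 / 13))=-6851 / 22736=-0.30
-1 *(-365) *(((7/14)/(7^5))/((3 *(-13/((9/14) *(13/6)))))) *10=-1825/470596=-0.00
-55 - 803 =-858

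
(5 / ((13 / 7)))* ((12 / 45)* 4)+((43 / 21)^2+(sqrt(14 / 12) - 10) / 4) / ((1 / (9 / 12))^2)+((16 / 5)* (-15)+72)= 3* sqrt(42) / 128+1701491 / 61152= 27.98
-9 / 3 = -3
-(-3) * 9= 27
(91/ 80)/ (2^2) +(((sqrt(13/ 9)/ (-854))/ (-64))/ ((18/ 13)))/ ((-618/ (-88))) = 143 * sqrt(13)/ 227997504 +91/ 320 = 0.28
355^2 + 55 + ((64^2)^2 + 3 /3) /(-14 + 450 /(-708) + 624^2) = 5794680048886 /45944641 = 126123.09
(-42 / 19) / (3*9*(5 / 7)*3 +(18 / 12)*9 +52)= -588 / 32813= -0.02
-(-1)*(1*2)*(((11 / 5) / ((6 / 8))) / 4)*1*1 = 22 / 15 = 1.47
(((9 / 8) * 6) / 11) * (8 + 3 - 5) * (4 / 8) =81 / 44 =1.84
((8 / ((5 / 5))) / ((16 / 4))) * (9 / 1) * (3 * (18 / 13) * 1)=972 / 13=74.77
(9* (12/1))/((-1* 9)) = -12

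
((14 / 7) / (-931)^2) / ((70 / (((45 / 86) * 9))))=81 / 521790122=0.00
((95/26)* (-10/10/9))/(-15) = 19/702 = 0.03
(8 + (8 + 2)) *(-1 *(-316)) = 5688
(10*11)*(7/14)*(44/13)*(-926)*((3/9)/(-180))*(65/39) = 560230/1053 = 532.03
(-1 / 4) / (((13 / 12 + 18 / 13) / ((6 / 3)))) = -78 / 385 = -0.20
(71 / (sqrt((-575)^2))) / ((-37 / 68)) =-4828 / 21275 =-0.23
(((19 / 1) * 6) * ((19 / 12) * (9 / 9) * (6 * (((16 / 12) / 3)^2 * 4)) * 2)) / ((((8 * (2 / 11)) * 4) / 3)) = 7942 / 9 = 882.44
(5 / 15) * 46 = 46 / 3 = 15.33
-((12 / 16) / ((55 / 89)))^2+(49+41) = 4284711 / 48400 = 88.53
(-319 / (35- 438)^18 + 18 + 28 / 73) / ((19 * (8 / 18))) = 49972635570821113588745250102069836489965761759861 / 22954808920923624622483742967898944597311644833988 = 2.18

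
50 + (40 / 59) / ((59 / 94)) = 177810 / 3481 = 51.08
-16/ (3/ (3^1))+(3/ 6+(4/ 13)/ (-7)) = -2829/ 182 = -15.54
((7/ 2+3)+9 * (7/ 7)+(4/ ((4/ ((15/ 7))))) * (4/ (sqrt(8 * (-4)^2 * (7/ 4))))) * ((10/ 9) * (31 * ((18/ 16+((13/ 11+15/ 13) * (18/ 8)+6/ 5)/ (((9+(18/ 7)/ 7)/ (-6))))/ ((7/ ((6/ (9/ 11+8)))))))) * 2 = -323.92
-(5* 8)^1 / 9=-40 / 9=-4.44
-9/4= -2.25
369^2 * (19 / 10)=2587059 / 10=258705.90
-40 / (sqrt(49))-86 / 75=-6.86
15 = 15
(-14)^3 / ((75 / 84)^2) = -2151296 / 625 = -3442.07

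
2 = 2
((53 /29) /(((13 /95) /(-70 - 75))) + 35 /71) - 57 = -1839581 /923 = -1993.05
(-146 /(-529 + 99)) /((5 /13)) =949 /1075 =0.88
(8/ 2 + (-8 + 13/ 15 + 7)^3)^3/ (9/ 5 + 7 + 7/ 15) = 2456003591488/ 356241796875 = 6.89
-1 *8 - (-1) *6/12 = -15/2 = -7.50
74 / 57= 1.30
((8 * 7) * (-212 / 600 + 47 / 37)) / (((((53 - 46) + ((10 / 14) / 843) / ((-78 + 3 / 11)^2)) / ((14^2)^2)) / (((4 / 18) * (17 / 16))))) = 9292351803274953 / 139658582545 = 66536.20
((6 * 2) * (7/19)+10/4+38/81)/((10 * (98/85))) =386699/603288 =0.64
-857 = -857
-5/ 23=-0.22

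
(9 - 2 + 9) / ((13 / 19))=304 / 13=23.38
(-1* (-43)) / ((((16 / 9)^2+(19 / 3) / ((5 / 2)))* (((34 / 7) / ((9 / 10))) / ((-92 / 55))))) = -5046867 / 2156110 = -2.34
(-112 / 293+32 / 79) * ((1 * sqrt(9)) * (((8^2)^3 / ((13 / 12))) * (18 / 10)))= 44845498368 / 1504555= 29806.49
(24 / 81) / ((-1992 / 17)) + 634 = 4262365 / 6723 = 634.00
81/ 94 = 0.86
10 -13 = -3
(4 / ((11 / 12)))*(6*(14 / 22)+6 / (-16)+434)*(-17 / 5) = -785298 / 121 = -6490.07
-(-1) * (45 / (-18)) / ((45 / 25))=-25 / 18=-1.39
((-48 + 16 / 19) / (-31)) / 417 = 896 / 245613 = 0.00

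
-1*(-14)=14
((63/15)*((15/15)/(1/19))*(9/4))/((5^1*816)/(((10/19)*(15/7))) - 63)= 513/10156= 0.05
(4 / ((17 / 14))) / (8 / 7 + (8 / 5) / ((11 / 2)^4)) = 3587045 / 1246389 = 2.88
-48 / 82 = -0.59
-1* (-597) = 597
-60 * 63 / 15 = -252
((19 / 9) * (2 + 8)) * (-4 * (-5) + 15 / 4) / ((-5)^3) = -361 / 90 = -4.01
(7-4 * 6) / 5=-17 / 5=-3.40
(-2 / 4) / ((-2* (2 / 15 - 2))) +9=993 / 112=8.87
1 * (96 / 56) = 12 / 7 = 1.71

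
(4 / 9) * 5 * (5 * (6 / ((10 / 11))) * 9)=660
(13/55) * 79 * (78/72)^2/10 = 173563/79200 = 2.19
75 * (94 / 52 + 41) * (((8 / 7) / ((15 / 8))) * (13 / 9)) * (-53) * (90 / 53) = -254400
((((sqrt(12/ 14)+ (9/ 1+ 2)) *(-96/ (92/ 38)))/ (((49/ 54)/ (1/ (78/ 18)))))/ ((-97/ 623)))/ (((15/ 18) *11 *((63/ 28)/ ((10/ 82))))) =35064576 *sqrt(42)/ 640937297+ 35064576/ 8323861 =4.57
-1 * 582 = -582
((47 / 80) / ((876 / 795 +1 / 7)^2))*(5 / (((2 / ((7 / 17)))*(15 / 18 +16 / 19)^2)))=3678183884025 / 26451695137096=0.14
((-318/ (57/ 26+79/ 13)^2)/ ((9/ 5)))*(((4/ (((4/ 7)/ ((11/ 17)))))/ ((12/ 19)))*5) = -26208182/ 282897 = -92.64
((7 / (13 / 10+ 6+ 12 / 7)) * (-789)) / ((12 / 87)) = -5605845 / 1262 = -4442.03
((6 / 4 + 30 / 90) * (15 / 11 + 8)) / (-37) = -103 / 222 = -0.46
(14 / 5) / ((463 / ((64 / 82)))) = 448 / 94915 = 0.00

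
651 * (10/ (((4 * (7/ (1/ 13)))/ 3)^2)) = 4185/ 9464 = 0.44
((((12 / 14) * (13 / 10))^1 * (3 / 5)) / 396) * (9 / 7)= 117 / 53900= 0.00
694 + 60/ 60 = 695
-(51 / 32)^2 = -2601 / 1024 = -2.54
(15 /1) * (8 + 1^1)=135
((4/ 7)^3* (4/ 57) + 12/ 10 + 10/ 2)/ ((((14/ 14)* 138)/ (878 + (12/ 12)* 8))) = 11698301/ 293265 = 39.89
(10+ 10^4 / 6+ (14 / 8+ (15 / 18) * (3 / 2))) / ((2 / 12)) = 10078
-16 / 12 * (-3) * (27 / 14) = 54 / 7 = 7.71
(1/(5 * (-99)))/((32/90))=-1/176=-0.01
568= 568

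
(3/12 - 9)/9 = -35/36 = -0.97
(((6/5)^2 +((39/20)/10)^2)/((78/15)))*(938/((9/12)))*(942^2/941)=2050383855303/6116500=335221.75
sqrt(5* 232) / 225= 2* sqrt(290) / 225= 0.15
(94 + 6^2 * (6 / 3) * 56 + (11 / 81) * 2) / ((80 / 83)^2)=575624173 / 129600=4441.54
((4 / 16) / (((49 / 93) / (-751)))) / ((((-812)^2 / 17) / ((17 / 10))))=-20184627 / 1292314240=-0.02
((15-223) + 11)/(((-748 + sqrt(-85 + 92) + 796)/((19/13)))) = -179664/29861 + 3743* sqrt(7)/29861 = -5.69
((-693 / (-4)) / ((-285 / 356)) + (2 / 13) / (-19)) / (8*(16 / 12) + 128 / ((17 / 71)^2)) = -0.10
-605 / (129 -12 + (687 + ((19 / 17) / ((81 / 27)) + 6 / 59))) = -1820445 / 2420663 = -0.75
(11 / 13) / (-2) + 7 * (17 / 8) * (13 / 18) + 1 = 21191 / 1872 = 11.32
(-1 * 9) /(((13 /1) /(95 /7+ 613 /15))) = -37.69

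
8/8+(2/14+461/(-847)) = 0.60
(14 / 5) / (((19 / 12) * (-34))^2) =504 / 521645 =0.00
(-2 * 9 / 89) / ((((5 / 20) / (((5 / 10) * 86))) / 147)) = -455112 / 89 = -5113.62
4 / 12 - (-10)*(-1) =-29 / 3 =-9.67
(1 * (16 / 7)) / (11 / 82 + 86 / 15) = 19680 / 50519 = 0.39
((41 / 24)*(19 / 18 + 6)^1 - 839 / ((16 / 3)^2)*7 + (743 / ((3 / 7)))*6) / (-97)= -70554797 / 670464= -105.23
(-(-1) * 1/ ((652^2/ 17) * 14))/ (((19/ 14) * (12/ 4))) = 17/ 24230928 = 0.00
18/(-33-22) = -18/55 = -0.33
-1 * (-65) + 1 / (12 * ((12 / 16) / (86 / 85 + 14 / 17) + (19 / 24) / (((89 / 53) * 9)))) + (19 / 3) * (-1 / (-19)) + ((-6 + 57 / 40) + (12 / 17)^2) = 490980014983 / 7991555160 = 61.44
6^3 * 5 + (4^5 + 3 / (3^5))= 170425 / 81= 2104.01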